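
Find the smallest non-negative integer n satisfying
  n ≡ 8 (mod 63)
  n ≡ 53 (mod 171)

1079

gcd(63, 171) = 9 and 9 | (53 − 8), so the pair is consistent; merging gives n ≡ 1079 (mod 1197), where 1197 = lcm(63, 171).
The solution is unique modulo lcm(63, 171) = 1197.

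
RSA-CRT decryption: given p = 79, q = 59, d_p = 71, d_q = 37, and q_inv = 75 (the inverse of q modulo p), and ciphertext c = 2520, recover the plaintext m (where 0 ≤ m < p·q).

m₁ = c^(d_p) mod p: c ≡ 71 (mod 79), and 71^71 mod 79 = 57.
m₂ = c^(d_q) mod q: c ≡ 42 (mod 59), and 42^37 mod 59 = 2.
h = q_inv·(m₁ − m₂) mod p = 75·(57 − 2) mod 79 = 17.
m = m₂ + h·q = 2 + 17·59 = 1005.

1005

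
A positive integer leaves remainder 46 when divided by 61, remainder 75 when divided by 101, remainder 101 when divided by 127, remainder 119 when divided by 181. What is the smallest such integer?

From x ≡ 46 (mod 61) write x = 46 + 61t. Substituting into x ≡ 75 (mod 101) gives 61t ≡ 29 (mod 101), and since 61⁻¹ ≡ 53 (mod 101), t ≡ 22. Hence x ≡ 46 + 61·22 = 1388 (mod 6161).
From x ≡ 1388 (mod 6161) write x = 1388 + 6161t. Substituting into x ≡ 101 (mod 127) gives 6161t ≡ 110 (mod 127), and since 65⁻¹ ≡ 43 (mod 127), t ≡ 31. Hence x ≡ 1388 + 6161·31 = 192379 (mod 782447).
From x ≡ 192379 (mod 782447) write x = 192379 + 782447t. Substituting into x ≡ 119 (mod 181) gives 782447t ≡ 143 (mod 181), and since 165⁻¹ ≡ 147 (mod 181), t ≡ 25. Hence x ≡ 192379 + 782447·25 = 19753554 (mod 141622907).

19753554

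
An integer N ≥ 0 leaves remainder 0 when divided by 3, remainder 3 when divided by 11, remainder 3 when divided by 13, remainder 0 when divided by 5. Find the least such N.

The moduli are pairwise coprime; M = 3·11·13·5 = 2145.
M/3 = 715; 715 ≡ 1 (mod 3), inverse 1.
M/11 = 195; 195 ≡ 8 (mod 11); 8·7 ≡ 1, so inverse 7.
M/13 = 165; 165 ≡ 9 (mod 13); 9·3 ≡ 1, so inverse 3.
M/5 = 429; 429 ≡ 4 (mod 5); 4·4 ≡ 1, so inverse 4.
N ≡ 0·715·1 + 3·195·7 + 3·165·3 + 0·429·4 = 5580.
5580 mod 2145 = 1290.

1290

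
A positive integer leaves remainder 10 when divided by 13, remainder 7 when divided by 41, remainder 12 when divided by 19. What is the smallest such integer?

335

The moduli are pairwise coprime; N = 13·41·19 = 10127.
N/13 = 779; 779 ≡ 12 (mod 13); 12·12 ≡ 1, so inverse 12.
N/41 = 247; 247 ≡ 1 (mod 41), inverse 1.
N/19 = 533; 533 ≡ 1 (mod 19), inverse 1.
a ≡ 10·779·12 + 7·247·1 + 12·533·1 = 101605.
101605 mod 10127 = 335.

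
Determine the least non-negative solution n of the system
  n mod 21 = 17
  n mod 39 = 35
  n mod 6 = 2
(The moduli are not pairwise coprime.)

542

Combine the congruences pairwise.
gcd(21, 39) = 3 and 3 | (35 − 17), so the pair is consistent; merging gives n ≡ 269 (mod 273), where 273 = lcm(21, 39).
gcd(273, 6) = 3 and 3 | (2 − 269), so the pair is consistent; merging gives n ≡ 542 (mod 546), where 546 = lcm(273, 6).
The solution is unique modulo lcm(21, 39, 6) = 546.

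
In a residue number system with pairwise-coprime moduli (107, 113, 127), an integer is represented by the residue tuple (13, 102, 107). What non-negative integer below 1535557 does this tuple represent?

The moduli are pairwise coprime; N = 107·113·127 = 1535557.
N/107 = 14351; 14351 ≡ 13 (mod 107); 13·33 ≡ 1, so inverse 33.
N/113 = 13589; 13589 ≡ 29 (mod 113); 29·39 ≡ 1, so inverse 39.
N/127 = 12091; 12091 ≡ 26 (mod 127); 26·44 ≡ 1, so inverse 44.
x ≡ 13·14351·33 + 102·13589·39 + 107·12091·44 = 117138049.
117138049 mod 1535557 = 435717.

435717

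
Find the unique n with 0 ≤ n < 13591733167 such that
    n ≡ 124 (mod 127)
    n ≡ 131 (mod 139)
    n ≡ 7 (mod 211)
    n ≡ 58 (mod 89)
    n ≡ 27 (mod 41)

8964671552

The moduli are pairwise coprime; M = 127·139·211·89·41 = 13591733167.
M/127 = 107021521; 107021521 ≡ 18 (mod 127); 18·120 ≡ 1, so inverse 120.
M/139 = 97782253; 97782253 ≡ 62 (mod 139); 62·74 ≡ 1, so inverse 74.
M/211 = 64415797; 64415797 ≡ 29 (mod 211); 29·131 ≡ 1, so inverse 131.
M/89 = 152716103; 152716103 ≡ 24 (mod 89); 24·26 ≡ 1, so inverse 26.
M/41 = 331505687; 331505687 ≡ 23 (mod 41); 23·25 ≡ 1, so inverse 25.
n ≡ 124·107021521·120 + 131·97782253·74 + 7·64415797·131 + 58·152716103·26 + 27·331505687·25 = 3053512900960.
3053512900960 mod 13591733167 = 8964671552.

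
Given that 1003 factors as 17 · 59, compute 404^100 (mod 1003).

Mod 17: 404 ≡ 13; by Fermat, exponent reduces to 100 mod 16 = 4; 13^4 ≡ 1 (mod 17).
Mod 59: 404 ≡ 50; by Fermat, exponent reduces to 100 mod 58 = 42; 50^42 ≡ 35 (mod 59).
Combine by CRT: x ≡ 1 (mod 17), x ≡ 35 (mod 59) ⇒ x ≡ 35 (mod 1003).

35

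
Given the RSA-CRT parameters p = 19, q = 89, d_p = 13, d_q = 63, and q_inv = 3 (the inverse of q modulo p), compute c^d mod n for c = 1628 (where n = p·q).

452

m₁ = c^(d_p) mod p: c ≡ 13 (mod 19), and 13^13 mod 19 = 15.
m₂ = c^(d_q) mod q: c ≡ 26 (mod 89), and 26^63 mod 89 = 7.
h = q_inv·(m₁ − m₂) mod p = 3·(15 − 7) mod 19 = 5.
m = m₂ + h·q = 7 + 5·89 = 452.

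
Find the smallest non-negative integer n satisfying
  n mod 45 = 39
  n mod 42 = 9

Combine the congruences pairwise.
gcd(45, 42) = 3 and 3 | (9 − 39), so the pair is consistent; merging gives n ≡ 219 (mod 630), where 630 = lcm(45, 42).
The solution is unique modulo lcm(45, 42) = 630.

219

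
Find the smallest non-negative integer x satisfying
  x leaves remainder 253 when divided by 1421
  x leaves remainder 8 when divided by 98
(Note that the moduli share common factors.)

Combine the congruences pairwise.
gcd(1421, 98) = 49 and 49 | (8 − 253), so the pair is consistent; merging gives x ≡ 1674 (mod 2842), where 2842 = lcm(1421, 98).
The solution is unique modulo lcm(1421, 98) = 2842.

1674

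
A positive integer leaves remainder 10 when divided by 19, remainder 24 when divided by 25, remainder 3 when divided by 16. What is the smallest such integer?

2499

The moduli are pairwise coprime; N = 19·25·16 = 7600.
N/19 = 400; 400 ≡ 1 (mod 19), inverse 1.
N/25 = 304; 304 ≡ 4 (mod 25); 4·19 ≡ 1, so inverse 19.
N/16 = 475; 475 ≡ 11 (mod 16); 11·3 ≡ 1, so inverse 3.
m ≡ 10·400·1 + 24·304·19 + 3·475·3 = 146899.
146899 mod 7600 = 2499.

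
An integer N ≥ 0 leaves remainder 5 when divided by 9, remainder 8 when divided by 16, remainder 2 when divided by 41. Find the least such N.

From N ≡ 5 (mod 9) write N = 5 + 9t. Substituting into N ≡ 8 (mod 16) gives 9t ≡ 3 (mod 16), and since 9⁻¹ ≡ 9 (mod 16), t ≡ 11. Hence N ≡ 5 + 9·11 = 104 (mod 144).
From N ≡ 104 (mod 144) write N = 104 + 144t. Substituting into N ≡ 2 (mod 41) gives 144t ≡ 21 (mod 41), and since 21⁻¹ ≡ 2 (mod 41), t ≡ 1. Hence N ≡ 104 + 144·1 = 248 (mod 5904).

248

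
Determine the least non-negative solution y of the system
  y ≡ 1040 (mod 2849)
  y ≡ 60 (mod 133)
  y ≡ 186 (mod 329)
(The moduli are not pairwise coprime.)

1981095

gcd(2849, 133) = 7 and 7 | (60 − 1040), so the pair is consistent; merging gives y ≡ 32379 (mod 54131), where 54131 = lcm(2849, 133).
gcd(54131, 329) = 7 and 7 | (186 − 32379), so the pair is consistent; merging gives y ≡ 1981095 (mod 2544157), where 2544157 = lcm(54131, 329).
The solution is unique modulo lcm(2849, 133, 329) = 2544157.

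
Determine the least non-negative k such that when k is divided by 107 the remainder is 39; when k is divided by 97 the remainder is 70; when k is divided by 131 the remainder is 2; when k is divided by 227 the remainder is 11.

269477613

The moduli are pairwise coprime; N = 107·97·131·227 = 308640323.
N/107 = 2884489; 2884489 ≡ 90 (mod 107); 90·44 ≡ 1, so inverse 44.
N/97 = 3181859; 3181859 ≡ 65 (mod 97); 65·3 ≡ 1, so inverse 3.
N/131 = 2356033; 2356033 ≡ 129 (mod 131); 129·65 ≡ 1, so inverse 65.
N/227 = 1359649; 1359649 ≡ 146 (mod 227); 146·14 ≡ 1, so inverse 14.
k ≡ 39·2884489·44 + 70·3181859·3 + 2·2356033·65 + 11·1359649·14 = 6133643750.
6133643750 mod 308640323 = 269477613.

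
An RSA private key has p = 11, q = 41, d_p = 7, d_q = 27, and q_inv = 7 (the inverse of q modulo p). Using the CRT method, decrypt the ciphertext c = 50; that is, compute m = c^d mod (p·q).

360

m₁ = c^(d_p) mod p: c ≡ 6 (mod 11), and 6^7 mod 11 = 8.
m₂ = c^(d_q) mod q: c ≡ 9 (mod 41), and 9^27 mod 41 = 32.
h = q_inv·(m₁ − m₂) mod p = 7·(8 − 32) mod 11 = 8.
m = m₂ + h·q = 32 + 8·41 = 360.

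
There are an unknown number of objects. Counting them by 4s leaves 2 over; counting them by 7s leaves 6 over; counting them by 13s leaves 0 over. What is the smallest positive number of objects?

From N ≡ 2 (mod 4) write N = 2 + 4t. Substituting into N ≡ 6 (mod 7) gives 4t ≡ 4 (mod 7), and since 4⁻¹ ≡ 2 (mod 7), t ≡ 1. Hence N ≡ 2 + 4·1 = 6 (mod 28).
From N ≡ 6 (mod 28) write N = 6 + 28t. Substituting into N ≡ 0 (mod 13) gives 28t ≡ 7 (mod 13), and since 2⁻¹ ≡ 7 (mod 13), t ≡ 10. Hence N ≡ 6 + 28·10 = 286 (mod 364).

286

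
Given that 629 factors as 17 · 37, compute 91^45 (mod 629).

Mod 17: 91 ≡ 6; by Fermat, exponent reduces to 45 mod 16 = 13; 6^13 ≡ 10 (mod 17).
Mod 37: 91 ≡ 17; by Fermat, exponent reduces to 45 mod 36 = 9; 17^9 ≡ 6 (mod 37).
Combine by CRT: x ≡ 10 (mod 17), x ≡ 6 (mod 37) ⇒ x ≡ 265 (mod 629).

265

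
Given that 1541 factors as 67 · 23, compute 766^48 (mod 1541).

1274

Mod 67: 766 ≡ 29; 29^48 ≡ 1 (mod 67).
Mod 23: 766 ≡ 7; by Fermat, exponent reduces to 48 mod 22 = 4; 7^4 ≡ 9 (mod 23).
Combine by CRT: x ≡ 1 (mod 67), x ≡ 9 (mod 23) ⇒ x ≡ 1274 (mod 1541).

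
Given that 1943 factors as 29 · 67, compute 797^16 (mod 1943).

906

Mod 29: 797 ≡ 14; 14^16 ≡ 7 (mod 29).
Mod 67: 797 ≡ 60; 60^16 ≡ 35 (mod 67).
Combine by CRT: x ≡ 7 (mod 29), x ≡ 35 (mod 67) ⇒ x ≡ 906 (mod 1943).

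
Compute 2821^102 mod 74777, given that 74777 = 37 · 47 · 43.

Mod 37: 2821 ≡ 9; by Fermat, exponent reduces to 102 mod 36 = 30; 9^30 ≡ 26 (mod 37).
Mod 47: 2821 ≡ 1; by Fermat, exponent reduces to 102 mod 46 = 10; 1^10 ≡ 1 (mod 47).
Mod 43: 2821 ≡ 26; by Fermat, exponent reduces to 102 mod 42 = 18; 26^18 ≡ 4 (mod 43).
Combine by CRT: x ≡ 26 (mod 37), x ≡ 1 (mod 47), x ≡ 4 (mod 43) ⇒ x ≡ 72287 (mod 74777).

72287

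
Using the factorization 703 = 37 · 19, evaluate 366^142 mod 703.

Mod 37: 366 ≡ 33; by Fermat, exponent reduces to 142 mod 36 = 34; 33^34 ≡ 7 (mod 37).
Mod 19: 366 ≡ 5; by Fermat, exponent reduces to 142 mod 18 = 16; 5^16 ≡ 16 (mod 19).
Combine by CRT: x ≡ 7 (mod 37), x ≡ 16 (mod 19) ⇒ x ≡ 377 (mod 703).

377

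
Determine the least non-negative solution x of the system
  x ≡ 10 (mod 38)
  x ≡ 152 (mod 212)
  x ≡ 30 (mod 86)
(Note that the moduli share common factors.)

Combine the congruences pairwise.
gcd(38, 212) = 2 and 2 | (152 − 10), so the pair is consistent; merging gives x ≡ 3544 (mod 4028), where 4028 = lcm(38, 212).
gcd(4028, 86) = 2 and 2 | (30 − 3544), so the pair is consistent; merging gives x ≡ 148552 (mod 173204), where 173204 = lcm(4028, 86).
The solution is unique modulo lcm(38, 212, 86) = 173204.

148552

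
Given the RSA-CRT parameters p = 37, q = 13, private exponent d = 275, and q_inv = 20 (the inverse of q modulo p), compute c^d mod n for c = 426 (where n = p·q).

459

d_p = d mod (p−1) = 275 mod 36 = 23; d_q = d mod (q−1) = 11.
m₁ = c^(d_p) mod p: c ≡ 19 (mod 37), and 19^23 mod 37 = 15.
m₂ = c^(d_q) mod q: c ≡ 10 (mod 13), and 10^11 mod 13 = 4.
h = q_inv·(m₁ − m₂) mod p = 20·(15 − 4) mod 37 = 35.
m = m₂ + h·q = 4 + 35·13 = 459.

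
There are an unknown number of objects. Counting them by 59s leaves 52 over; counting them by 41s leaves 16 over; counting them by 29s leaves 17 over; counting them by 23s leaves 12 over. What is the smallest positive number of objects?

186197

The moduli are pairwise coprime; M = 59·41·29·23 = 1613473.
M/59 = 27347; 27347 ≡ 30 (mod 59); 30·2 ≡ 1, so inverse 2.
M/41 = 39353; 39353 ≡ 34 (mod 41); 34·35 ≡ 1, so inverse 35.
M/29 = 55637; 55637 ≡ 15 (mod 29); 15·2 ≡ 1, so inverse 2.
M/23 = 70151; 70151 ≡ 1 (mod 23), inverse 1.
N ≡ 52·27347·2 + 16·39353·35 + 17·55637·2 + 12·70151·1 = 27615238.
27615238 mod 1613473 = 186197.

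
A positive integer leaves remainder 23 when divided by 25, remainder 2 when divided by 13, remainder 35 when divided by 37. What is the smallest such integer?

From t ≡ 23 (mod 25) write t = 23 + 25s. Substituting into t ≡ 2 (mod 13) gives 25s ≡ 5 (mod 13), and since 12⁻¹ ≡ 12 (mod 13), s ≡ 8. Hence t ≡ 23 + 25·8 = 223 (mod 325).
From t ≡ 223 (mod 325) write t = 223 + 325s. Substituting into t ≡ 35 (mod 37) gives 325s ≡ 34 (mod 37), and since 29⁻¹ ≡ 23 (mod 37), s ≡ 5. Hence t ≡ 223 + 325·5 = 1848 (mod 12025).

1848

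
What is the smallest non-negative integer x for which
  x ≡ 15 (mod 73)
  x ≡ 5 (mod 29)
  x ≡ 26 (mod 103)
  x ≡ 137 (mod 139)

The moduli are pairwise coprime; N = 73·29·103·139 = 30309089.
N/73 = 415193; 415193 ≡ 42 (mod 73); 42·40 ≡ 1, so inverse 40.
N/29 = 1045141; 1045141 ≡ 10 (mod 29); 10·3 ≡ 1, so inverse 3.
N/103 = 294263; 294263 ≡ 95 (mod 103); 95·90 ≡ 1, so inverse 90.
N/139 = 218051; 218051 ≡ 99 (mod 139); 99·66 ≡ 1, so inverse 66.
x ≡ 15·415193·40 + 5·1045141·3 + 26·294263·90 + 137·218051·66 = 2924985477.
2924985477 mod 30309089 = 15312933.

15312933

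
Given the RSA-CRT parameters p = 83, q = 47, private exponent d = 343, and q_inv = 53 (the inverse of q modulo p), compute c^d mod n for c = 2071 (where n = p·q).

209

d_p = d mod (p−1) = 343 mod 82 = 15; d_q = d mod (q−1) = 21.
m₁ = c^(d_p) mod p: c ≡ 79 (mod 83), and 79^15 mod 83 = 43.
m₂ = c^(d_q) mod q: c ≡ 3 (mod 47), and 3^21 mod 47 = 21.
h = q_inv·(m₁ − m₂) mod p = 53·(43 − 21) mod 83 = 4.
m = m₂ + h·q = 21 + 4·47 = 209.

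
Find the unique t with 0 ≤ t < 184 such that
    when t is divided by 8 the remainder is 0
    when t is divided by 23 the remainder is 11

From t ≡ 0 (mod 8) write t = 0 + 8s. Substituting into t ≡ 11 (mod 23) gives 8s ≡ 11 (mod 23), and since 8⁻¹ ≡ 3 (mod 23), s ≡ 10. Hence t ≡ 0 + 8·10 = 80 (mod 184).

80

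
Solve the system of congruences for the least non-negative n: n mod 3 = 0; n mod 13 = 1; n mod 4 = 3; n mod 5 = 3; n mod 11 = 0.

The moduli are pairwise coprime; M = 3·13·4·5·11 = 8580.
M/3 = 2860; 2860 ≡ 1 (mod 3), inverse 1.
M/13 = 660; 660 ≡ 10 (mod 13); 10·4 ≡ 1, so inverse 4.
M/4 = 2145; 2145 ≡ 1 (mod 4), inverse 1.
M/5 = 1716; 1716 ≡ 1 (mod 5), inverse 1.
M/11 = 780; 780 ≡ 10 (mod 11); 10·10 ≡ 1, so inverse 10.
n ≡ 0·2860·1 + 1·660·4 + 3·2145·1 + 3·1716·1 + 0·780·10 = 14223.
14223 mod 8580 = 5643.

5643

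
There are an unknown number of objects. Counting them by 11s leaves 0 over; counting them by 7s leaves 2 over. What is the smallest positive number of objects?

Combine the congruences pairwise.
From N ≡ 0 (mod 11) write N = 0 + 11t. Substituting into N ≡ 2 (mod 7) gives 11t ≡ 2 (mod 7), and since 4⁻¹ ≡ 2 (mod 7), t ≡ 4. Hence N ≡ 0 + 11·4 = 44 (mod 77).

44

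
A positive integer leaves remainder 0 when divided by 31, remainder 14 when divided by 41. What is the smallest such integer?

From x ≡ 0 (mod 31) write x = 0 + 31t. Substituting into x ≡ 14 (mod 41) gives 31t ≡ 14 (mod 41), and since 31⁻¹ ≡ 4 (mod 41), t ≡ 15. Hence x ≡ 0 + 31·15 = 465 (mod 1271).

465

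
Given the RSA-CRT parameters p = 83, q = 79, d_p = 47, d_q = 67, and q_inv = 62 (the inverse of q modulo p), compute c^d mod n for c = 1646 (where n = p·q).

m₁ = c^(d_p) mod p: c ≡ 69 (mod 83), and 69^47 mod 83 = 25.
m₂ = c^(d_q) mod q: c ≡ 66 (mod 79), and 66^67 mod 79 = 63.
h = q_inv·(m₁ − m₂) mod p = 62·(25 − 63) mod 83 = 51.
m = m₂ + h·q = 63 + 51·79 = 4092.

4092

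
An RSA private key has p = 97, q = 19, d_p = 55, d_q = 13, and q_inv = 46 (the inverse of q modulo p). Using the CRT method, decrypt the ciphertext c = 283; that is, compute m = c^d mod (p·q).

1346

m₁ = c^(d_p) mod p: c ≡ 89 (mod 97), and 89^55 mod 97 = 85.
m₂ = c^(d_q) mod q: c ≡ 17 (mod 19), and 17^13 mod 19 = 16.
h = q_inv·(m₁ − m₂) mod p = 46·(85 − 16) mod 97 = 70.
m = m₂ + h·q = 16 + 70·19 = 1346.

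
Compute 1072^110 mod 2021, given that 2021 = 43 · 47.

1305

Mod 43: 1072 ≡ 40; by Fermat, exponent reduces to 110 mod 42 = 26; 40^26 ≡ 15 (mod 43).
Mod 47: 1072 ≡ 38; by Fermat, exponent reduces to 110 mod 46 = 18; 38^18 ≡ 36 (mod 47).
Combine by CRT: x ≡ 15 (mod 43), x ≡ 36 (mod 47) ⇒ x ≡ 1305 (mod 2021).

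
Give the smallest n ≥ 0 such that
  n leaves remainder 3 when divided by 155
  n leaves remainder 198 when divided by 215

4498

gcd(155, 215) = 5 and 5 | (198 − 3), so the pair is consistent; merging gives n ≡ 4498 (mod 6665), where 6665 = lcm(155, 215).
The solution is unique modulo lcm(155, 215) = 6665.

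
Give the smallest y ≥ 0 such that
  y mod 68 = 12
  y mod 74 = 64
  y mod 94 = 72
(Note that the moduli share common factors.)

11164

gcd(68, 74) = 2 and 2 | (64 − 12), so the pair is consistent; merging gives y ≡ 1100 (mod 2516), where 2516 = lcm(68, 74).
gcd(2516, 94) = 2 and 2 | (72 − 1100), so the pair is consistent; merging gives y ≡ 11164 (mod 118252), where 118252 = lcm(2516, 94).
The solution is unique modulo lcm(68, 74, 94) = 118252.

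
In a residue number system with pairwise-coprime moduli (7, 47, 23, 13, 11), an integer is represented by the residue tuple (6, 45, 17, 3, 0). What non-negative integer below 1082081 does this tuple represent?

Combine the congruences pairwise.
From x ≡ 6 (mod 7) write x = 6 + 7t. Substituting into x ≡ 45 (mod 47) gives 7t ≡ 39 (mod 47), and since 7⁻¹ ≡ 27 (mod 47), t ≡ 19. Hence x ≡ 6 + 7·19 = 139 (mod 329).
From x ≡ 139 (mod 329) write x = 139 + 329t. Substituting into x ≡ 17 (mod 23) gives 329t ≡ 16 (mod 23), and since 7⁻¹ ≡ 10 (mod 23), t ≡ 22. Hence x ≡ 139 + 329·22 = 7377 (mod 7567).
From x ≡ 7377 (mod 7567) write x = 7377 + 7567t. Substituting into x ≡ 3 (mod 13) gives 7567t ≡ 10 (mod 13), and since 1⁻¹ ≡ 1 (mod 13), t ≡ 10. Hence x ≡ 7377 + 7567·10 = 83047 (mod 98371).
From x ≡ 83047 (mod 98371) write x = 83047 + 98371t. Substituting into x ≡ 0 (mod 11) gives 98371t ≡ 3 (mod 11), and since 9⁻¹ ≡ 5 (mod 11), t ≡ 4. Hence x ≡ 83047 + 98371·4 = 476531 (mod 1082081).

476531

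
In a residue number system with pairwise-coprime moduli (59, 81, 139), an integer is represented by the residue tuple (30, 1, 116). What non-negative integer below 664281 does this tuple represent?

The moduli are pairwise coprime; N = 59·81·139 = 664281.
N/59 = 11259; 11259 ≡ 49 (mod 59); 49·53 ≡ 1, so inverse 53.
N/81 = 8201; 8201 ≡ 20 (mod 81); 20·77 ≡ 1, so inverse 77.
N/139 = 4779; 4779 ≡ 53 (mod 139); 53·21 ≡ 1, so inverse 21.
x ≡ 30·11259·53 + 1·8201·77 + 116·4779·21 = 30174931.
30174931 mod 664281 = 282286.

282286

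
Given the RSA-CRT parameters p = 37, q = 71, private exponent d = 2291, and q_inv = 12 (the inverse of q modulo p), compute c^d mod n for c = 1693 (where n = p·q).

d_p = d mod (p−1) = 2291 mod 36 = 23; d_q = d mod (q−1) = 51.
m₁ = c^(d_p) mod p: c ≡ 28 (mod 37), and 28^23 mod 37 = 3.
m₂ = c^(d_q) mod q: c ≡ 60 (mod 71), and 60^51 mod 71 = 2.
h = q_inv·(m₁ − m₂) mod p = 12·(3 − 2) mod 37 = 12.
m = m₂ + h·q = 2 + 12·71 = 854.

854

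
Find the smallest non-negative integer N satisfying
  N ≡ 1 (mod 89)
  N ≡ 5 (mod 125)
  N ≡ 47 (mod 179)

The moduli are pairwise coprime; M = 89·125·179 = 1991375.
M/89 = 22375; 22375 ≡ 36 (mod 89); 36·47 ≡ 1, so inverse 47.
M/125 = 15931; 15931 ≡ 56 (mod 125); 56·96 ≡ 1, so inverse 96.
M/179 = 11125; 11125 ≡ 27 (mod 179); 27·126 ≡ 1, so inverse 126.
N ≡ 1·22375·47 + 5·15931·96 + 47·11125·126 = 74580755.
74580755 mod 1991375 = 899880.

899880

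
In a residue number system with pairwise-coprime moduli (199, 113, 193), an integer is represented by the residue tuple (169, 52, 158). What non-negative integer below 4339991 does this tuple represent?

3718882

From x ≡ 169 (mod 199) write x = 169 + 199t. Substituting into x ≡ 52 (mod 113) gives 199t ≡ 109 (mod 113), and since 86⁻¹ ≡ 46 (mod 113), t ≡ 42. Hence x ≡ 169 + 199·42 = 8527 (mod 22487).
From x ≡ 8527 (mod 22487) write x = 8527 + 22487t. Substituting into x ≡ 158 (mod 193) gives 22487t ≡ 123 (mod 193), and since 99⁻¹ ≡ 39 (mod 193), t ≡ 165. Hence x ≡ 8527 + 22487·165 = 3718882 (mod 4339991).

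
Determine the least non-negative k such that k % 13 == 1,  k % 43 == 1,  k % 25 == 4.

9504

Combine the congruences pairwise.
From k ≡ 1 (mod 13) write k = 1 + 13t. Substituting into k ≡ 1 (mod 43) gives 13t ≡ 0 (mod 43), and since 13⁻¹ ≡ 10 (mod 43), t ≡ 0. Hence k ≡ 1 + 13·0 = 1 (mod 559).
From k ≡ 1 (mod 559) write k = 1 + 559t. Substituting into k ≡ 4 (mod 25) gives 559t ≡ 3 (mod 25), and since 9⁻¹ ≡ 14 (mod 25), t ≡ 17. Hence k ≡ 1 + 559·17 = 9504 (mod 13975).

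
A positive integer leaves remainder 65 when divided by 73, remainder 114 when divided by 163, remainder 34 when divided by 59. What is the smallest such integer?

370613

The moduli are pairwise coprime; N = 73·163·59 = 702041.
N/73 = 9617; 9617 ≡ 54 (mod 73); 54·23 ≡ 1, so inverse 23.
N/163 = 4307; 4307 ≡ 69 (mod 163); 69·26 ≡ 1, so inverse 26.
N/59 = 11899; 11899 ≡ 40 (mod 59); 40·31 ≡ 1, so inverse 31.
x ≡ 65·9617·23 + 114·4307·26 + 34·11899·31 = 39684909.
39684909 mod 702041 = 370613.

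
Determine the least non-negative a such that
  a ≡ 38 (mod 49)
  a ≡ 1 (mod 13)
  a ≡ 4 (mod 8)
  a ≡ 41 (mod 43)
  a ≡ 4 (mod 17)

The moduli are pairwise coprime; N = 49·13·8·43·17 = 3725176.
N/49 = 76024; 76024 ≡ 25 (mod 49); 25·2 ≡ 1, so inverse 2.
N/13 = 286552; 286552 ≡ 6 (mod 13); 6·11 ≡ 1, so inverse 11.
N/8 = 465647; 465647 ≡ 7 (mod 8); 7·7 ≡ 1, so inverse 7.
N/43 = 86632; 86632 ≡ 30 (mod 43); 30·33 ≡ 1, so inverse 33.
N/17 = 219128; 219128 ≡ 15 (mod 17); 15·8 ≡ 1, so inverse 8.
a ≡ 38·76024·2 + 1·286552·11 + 4·465647·7 + 41·86632·33 + 4·219128·8 = 146193204.
146193204 mod 3725176 = 911340.

911340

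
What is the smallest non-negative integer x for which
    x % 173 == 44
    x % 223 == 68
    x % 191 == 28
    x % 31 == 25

The moduli are pairwise coprime; N = 173·223·191·31 = 228426259.
N/173 = 1320383; 1320383 ≡ 47 (mod 173); 47·81 ≡ 1, so inverse 81.
N/223 = 1024333; 1024333 ≡ 94 (mod 223); 94·121 ≡ 1, so inverse 121.
N/191 = 1195949; 1195949 ≡ 98 (mod 191); 98·115 ≡ 1, so inverse 115.
N/31 = 7368589; 7368589 ≡ 13 (mod 31); 13·12 ≡ 1, so inverse 12.
x ≡ 44·1320383·81 + 68·1024333·121 + 28·1195949·115 + 25·7368589·12 = 19195589416.
19195589416 mod 228426259 = 7783660.

7783660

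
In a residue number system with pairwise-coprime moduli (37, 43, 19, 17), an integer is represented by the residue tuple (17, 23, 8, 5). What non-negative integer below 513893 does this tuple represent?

396139

From x ≡ 17 (mod 37) write x = 17 + 37t. Substituting into x ≡ 23 (mod 43) gives 37t ≡ 6 (mod 43), and since 37⁻¹ ≡ 7 (mod 43), t ≡ 42. Hence x ≡ 17 + 37·42 = 1571 (mod 1591).
From x ≡ 1571 (mod 1591) write x = 1571 + 1591t. Substituting into x ≡ 8 (mod 19) gives 1591t ≡ 14 (mod 19), and since 14⁻¹ ≡ 15 (mod 19), t ≡ 1. Hence x ≡ 1571 + 1591·1 = 3162 (mod 30229).
From x ≡ 3162 (mod 30229) write x = 3162 + 30229t. Substituting into x ≡ 5 (mod 17) gives 30229t ≡ 5 (mod 17), and since 3⁻¹ ≡ 6 (mod 17), t ≡ 13. Hence x ≡ 3162 + 30229·13 = 396139 (mod 513893).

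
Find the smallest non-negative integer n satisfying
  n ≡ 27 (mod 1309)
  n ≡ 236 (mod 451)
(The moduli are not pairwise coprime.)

gcd(1309, 451) = 11 and 11 | (236 − 27), so the pair is consistent; merging gives n ≡ 34061 (mod 53669), where 53669 = lcm(1309, 451).
The solution is unique modulo lcm(1309, 451) = 53669.

34061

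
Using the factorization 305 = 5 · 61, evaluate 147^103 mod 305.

118

Mod 5: 147 ≡ 2; by Fermat, exponent reduces to 103 mod 4 = 3; 2^3 ≡ 3 (mod 5).
Mod 61: 147 ≡ 25; by Fermat, exponent reduces to 103 mod 60 = 43; 25^43 ≡ 57 (mod 61).
Combine by CRT: x ≡ 3 (mod 5), x ≡ 57 (mod 61) ⇒ x ≡ 118 (mod 305).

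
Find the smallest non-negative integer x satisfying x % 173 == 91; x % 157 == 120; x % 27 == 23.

From x ≡ 91 (mod 173) write x = 91 + 173t. Substituting into x ≡ 120 (mod 157) gives 173t ≡ 29 (mod 157), and since 16⁻¹ ≡ 108 (mod 157), t ≡ 149. Hence x ≡ 91 + 173·149 = 25868 (mod 27161).
From x ≡ 25868 (mod 27161) write x = 25868 + 27161t. Substituting into x ≡ 23 (mod 27) gives 27161t ≡ 21 (mod 27), and since 26⁻¹ ≡ 26 (mod 27), t ≡ 6. Hence x ≡ 25868 + 27161·6 = 188834 (mod 733347).

188834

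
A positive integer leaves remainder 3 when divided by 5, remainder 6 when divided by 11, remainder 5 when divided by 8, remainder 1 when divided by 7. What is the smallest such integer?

3053

The moduli are pairwise coprime; N = 5·11·8·7 = 3080.
N/5 = 616; 616 ≡ 1 (mod 5), inverse 1.
N/11 = 280; 280 ≡ 5 (mod 11); 5·9 ≡ 1, so inverse 9.
N/8 = 385; 385 ≡ 1 (mod 8), inverse 1.
N/7 = 440; 440 ≡ 6 (mod 7); 6·6 ≡ 1, so inverse 6.
x ≡ 3·616·1 + 6·280·9 + 5·385·1 + 1·440·6 = 21533.
21533 mod 3080 = 3053.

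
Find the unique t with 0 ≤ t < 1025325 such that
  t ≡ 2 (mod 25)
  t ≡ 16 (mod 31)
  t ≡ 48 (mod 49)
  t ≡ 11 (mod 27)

From t ≡ 2 (mod 25) write t = 2 + 25s. Substituting into t ≡ 16 (mod 31) gives 25s ≡ 14 (mod 31), and since 25⁻¹ ≡ 5 (mod 31), s ≡ 8. Hence t ≡ 2 + 25·8 = 202 (mod 775).
From t ≡ 202 (mod 775) write t = 202 + 775s. Substituting into t ≡ 48 (mod 49) gives 775s ≡ 42 (mod 49), and since 40⁻¹ ≡ 38 (mod 49), s ≡ 28. Hence t ≡ 202 + 775·28 = 21902 (mod 37975).
From t ≡ 21902 (mod 37975) write t = 21902 + 37975s. Substituting into t ≡ 11 (mod 27) gives 37975s ≡ 6 (mod 27), and since 13⁻¹ ≡ 25 (mod 27), s ≡ 15. Hence t ≡ 21902 + 37975·15 = 591527 (mod 1025325).

591527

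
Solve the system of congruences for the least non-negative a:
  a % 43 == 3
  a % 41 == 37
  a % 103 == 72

From a ≡ 3 (mod 43) write a = 3 + 43t. Substituting into a ≡ 37 (mod 41) gives 43t ≡ 34 (mod 41), and since 2⁻¹ ≡ 21 (mod 41), t ≡ 17. Hence a ≡ 3 + 43·17 = 734 (mod 1763).
From a ≡ 734 (mod 1763) write a = 734 + 1763t. Substituting into a ≡ 72 (mod 103) gives 1763t ≡ 59 (mod 103), and since 12⁻¹ ≡ 43 (mod 103), t ≡ 65. Hence a ≡ 734 + 1763·65 = 115329 (mod 181589).

115329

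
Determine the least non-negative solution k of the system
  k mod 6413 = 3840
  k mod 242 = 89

gcd(6413, 242) = 121 and 121 | (89 − 3840), so the pair is consistent; merging gives k ≡ 10253 (mod 12826), where 12826 = lcm(6413, 242).
The solution is unique modulo lcm(6413, 242) = 12826.

10253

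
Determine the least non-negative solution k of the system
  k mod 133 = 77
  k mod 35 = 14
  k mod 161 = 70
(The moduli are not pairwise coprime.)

3934

gcd(133, 35) = 7 and 7 | (14 − 77), so the pair is consistent; merging gives k ≡ 609 (mod 665), where 665 = lcm(133, 35).
gcd(665, 161) = 7 and 7 | (70 − 609), so the pair is consistent; merging gives k ≡ 3934 (mod 15295), where 15295 = lcm(665, 161).
The solution is unique modulo lcm(133, 35, 161) = 15295.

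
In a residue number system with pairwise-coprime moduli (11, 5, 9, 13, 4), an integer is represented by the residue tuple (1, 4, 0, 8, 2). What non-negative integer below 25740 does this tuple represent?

22914

Combine the congruences pairwise.
From x ≡ 1 (mod 11) write x = 1 + 11t. Substituting into x ≡ 4 (mod 5) gives 11t ≡ 3 (mod 5), and since 1⁻¹ ≡ 1 (mod 5), t ≡ 3. Hence x ≡ 1 + 11·3 = 34 (mod 55).
From x ≡ 34 (mod 55) write x = 34 + 55t. Substituting into x ≡ 0 (mod 9) gives 55t ≡ 2 (mod 9), and since 1⁻¹ ≡ 1 (mod 9), t ≡ 2. Hence x ≡ 34 + 55·2 = 144 (mod 495).
From x ≡ 144 (mod 495) write x = 144 + 495t. Substituting into x ≡ 8 (mod 13) gives 495t ≡ 7 (mod 13), and since 1⁻¹ ≡ 1 (mod 13), t ≡ 7. Hence x ≡ 144 + 495·7 = 3609 (mod 6435).
From x ≡ 3609 (mod 6435) write x = 3609 + 6435t. Substituting into x ≡ 2 (mod 4) gives 6435t ≡ 1 (mod 4), and since 3⁻¹ ≡ 3 (mod 4), t ≡ 3. Hence x ≡ 3609 + 6435·3 = 22914 (mod 25740).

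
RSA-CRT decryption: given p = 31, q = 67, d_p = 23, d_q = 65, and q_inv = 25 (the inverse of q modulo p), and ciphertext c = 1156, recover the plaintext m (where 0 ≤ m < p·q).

m₁ = c^(d_p) mod p: c ≡ 9 (mod 31), and 9^23 mod 31 = 28.
m₂ = c^(d_q) mod q: c ≡ 17 (mod 67), and 17^65 mod 67 = 4.
h = q_inv·(m₁ − m₂) mod p = 25·(28 − 4) mod 31 = 11.
m = m₂ + h·q = 4 + 11·67 = 741.

741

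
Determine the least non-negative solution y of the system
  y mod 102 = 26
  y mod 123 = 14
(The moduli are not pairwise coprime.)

2474

Combine the congruences pairwise.
gcd(102, 123) = 3 and 3 | (14 − 26), so the pair is consistent; merging gives y ≡ 2474 (mod 4182), where 4182 = lcm(102, 123).
The solution is unique modulo lcm(102, 123) = 4182.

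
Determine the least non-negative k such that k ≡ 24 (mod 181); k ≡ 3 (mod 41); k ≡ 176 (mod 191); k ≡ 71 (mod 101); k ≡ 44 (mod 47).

The moduli are pairwise coprime; N = 181·41·191·101·47 = 6728450017.
N/181 = 37173757; 37173757 ≡ 158 (mod 181); 158·118 ≡ 1, so inverse 118.
N/41 = 164108537; 164108537 ≡ 10 (mod 41); 10·37 ≡ 1, so inverse 37.
N/191 = 35227487; 35227487 ≡ 20 (mod 191); 20·86 ≡ 1, so inverse 86.
N/101 = 66618317; 66618317 ≡ 30 (mod 101); 30·64 ≡ 1, so inverse 64.
N/47 = 143158511; 143158511 ≡ 36 (mod 47); 36·17 ≡ 1, so inverse 17.
k ≡ 24·37173757·118 + 3·164108537·37 + 176·35227487·86 + 71·66618317·64 + 44·143158511·17 = 1066491569339.
1066491569339 mod 6728450017 = 3396466653.

3396466653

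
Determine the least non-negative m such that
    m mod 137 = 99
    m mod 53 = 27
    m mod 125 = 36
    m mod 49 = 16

20793411

From m ≡ 99 (mod 137) write m = 99 + 137t. Substituting into m ≡ 27 (mod 53) gives 137t ≡ 34 (mod 53), and since 31⁻¹ ≡ 12 (mod 53), t ≡ 37. Hence m ≡ 99 + 137·37 = 5168 (mod 7261).
From m ≡ 5168 (mod 7261) write m = 5168 + 7261t. Substituting into m ≡ 36 (mod 125) gives 7261t ≡ 118 (mod 125), and since 11⁻¹ ≡ 91 (mod 125), t ≡ 113. Hence m ≡ 5168 + 7261·113 = 825661 (mod 907625).
From m ≡ 825661 (mod 907625) write m = 825661 + 907625t. Substituting into m ≡ 16 (mod 49) gives 907625t ≡ 5 (mod 49), and since 47⁻¹ ≡ 24 (mod 49), t ≡ 22. Hence m ≡ 825661 + 907625·22 = 20793411 (mod 44473625).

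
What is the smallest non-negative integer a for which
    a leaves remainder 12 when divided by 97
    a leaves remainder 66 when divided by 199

From a ≡ 12 (mod 97) write a = 12 + 97t. Substituting into a ≡ 66 (mod 199) gives 97t ≡ 54 (mod 199), and since 97⁻¹ ≡ 119 (mod 199), t ≡ 58. Hence a ≡ 12 + 97·58 = 5638 (mod 19303).

5638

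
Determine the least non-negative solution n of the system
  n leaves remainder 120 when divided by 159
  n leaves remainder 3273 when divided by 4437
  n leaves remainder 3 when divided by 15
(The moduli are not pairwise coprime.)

Combine the congruences pairwise.
gcd(159, 4437) = 3 and 3 | (3273 − 120), so the pair is consistent; merging gives n ≡ 136383 (mod 235161), where 235161 = lcm(159, 4437).
gcd(235161, 15) = 3 and 3 | (3 − 136383), so the pair is consistent; merging gives n ≡ 136383 (mod 1175805), where 1175805 = lcm(235161, 15).
The solution is unique modulo lcm(159, 4437, 15) = 1175805.

136383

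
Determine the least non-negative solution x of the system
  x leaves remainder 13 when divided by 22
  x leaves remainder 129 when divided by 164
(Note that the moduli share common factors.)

1113

gcd(22, 164) = 2 and 2 | (129 − 13), so the pair is consistent; merging gives x ≡ 1113 (mod 1804), where 1804 = lcm(22, 164).
The solution is unique modulo lcm(22, 164) = 1804.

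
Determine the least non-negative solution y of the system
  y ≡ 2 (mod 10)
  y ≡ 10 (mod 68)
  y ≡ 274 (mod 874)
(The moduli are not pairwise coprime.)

gcd(10, 68) = 2 and 2 | (10 − 2), so the pair is consistent; merging gives y ≡ 282 (mod 340), where 340 = lcm(10, 68).
gcd(340, 874) = 2 and 2 | (274 − 282), so the pair is consistent; merging gives y ≡ 124382 (mod 148580), where 148580 = lcm(340, 874).
The solution is unique modulo lcm(10, 68, 874) = 148580.

124382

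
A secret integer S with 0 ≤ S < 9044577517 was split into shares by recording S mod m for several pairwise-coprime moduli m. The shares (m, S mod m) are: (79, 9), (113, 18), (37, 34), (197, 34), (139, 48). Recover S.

2931985706

The moduli are pairwise coprime; N = 79·113·37·197·139 = 9044577517.
N/79 = 114488323; 114488323 ≡ 22 (mod 79); 22·18 ≡ 1, so inverse 18.
N/113 = 80040509; 80040509 ≡ 10 (mod 113); 10·34 ≡ 1, so inverse 34.
N/37 = 244448041; 244448041 ≡ 30 (mod 37); 30·21 ≡ 1, so inverse 21.
N/197 = 45911561; 45911561 ≡ 120 (mod 197); 120·110 ≡ 1, so inverse 110.
N/139 = 65068903; 65068903 ≡ 84 (mod 139); 84·48 ≡ 1, so inverse 48.
S ≡ 9·114488323·18 + 18·80040509·34 + 34·244448041·21 + 34·45911561·110 + 48·65068903·48 = 563695791760.
563695791760 mod 9044577517 = 2931985706.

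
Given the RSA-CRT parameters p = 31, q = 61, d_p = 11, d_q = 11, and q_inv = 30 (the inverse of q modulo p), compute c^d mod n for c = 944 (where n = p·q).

40

m₁ = c^(d_p) mod p: c ≡ 14 (mod 31), and 14^11 mod 31 = 9.
m₂ = c^(d_q) mod q: c ≡ 29 (mod 61), and 29^11 mod 61 = 40.
h = q_inv·(m₁ − m₂) mod p = 30·(9 − 40) mod 31 = 0.
m = m₂ + h·q = 40 + 0·61 = 40.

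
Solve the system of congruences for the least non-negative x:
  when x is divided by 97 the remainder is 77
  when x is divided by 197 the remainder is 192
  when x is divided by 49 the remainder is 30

170991

From x ≡ 77 (mod 97) write x = 77 + 97t. Substituting into x ≡ 192 (mod 197) gives 97t ≡ 115 (mod 197), and since 97⁻¹ ≡ 65 (mod 197), t ≡ 186. Hence x ≡ 77 + 97·186 = 18119 (mod 19109).
From x ≡ 18119 (mod 19109) write x = 18119 + 19109t. Substituting into x ≡ 30 (mod 49) gives 19109t ≡ 41 (mod 49), and since 48⁻¹ ≡ 48 (mod 49), t ≡ 8. Hence x ≡ 18119 + 19109·8 = 170991 (mod 936341).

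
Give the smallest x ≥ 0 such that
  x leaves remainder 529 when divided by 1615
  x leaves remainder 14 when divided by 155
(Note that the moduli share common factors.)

6989

gcd(1615, 155) = 5 and 5 | (14 − 529), so the pair is consistent; merging gives x ≡ 6989 (mod 50065), where 50065 = lcm(1615, 155).
The solution is unique modulo lcm(1615, 155) = 50065.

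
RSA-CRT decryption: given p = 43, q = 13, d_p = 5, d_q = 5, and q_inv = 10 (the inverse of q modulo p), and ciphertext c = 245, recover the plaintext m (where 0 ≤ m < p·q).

98

m₁ = c^(d_p) mod p: c ≡ 30 (mod 43), and 30^5 mod 43 = 12.
m₂ = c^(d_q) mod q: c ≡ 11 (mod 13), and 11^5 mod 13 = 7.
h = q_inv·(m₁ − m₂) mod p = 10·(12 − 7) mod 43 = 7.
m = m₂ + h·q = 7 + 7·13 = 98.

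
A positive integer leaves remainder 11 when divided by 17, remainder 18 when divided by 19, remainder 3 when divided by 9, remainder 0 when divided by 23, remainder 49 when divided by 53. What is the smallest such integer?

From N ≡ 11 (mod 17) write N = 11 + 17t. Substituting into N ≡ 18 (mod 19) gives 17t ≡ 7 (mod 19), and since 17⁻¹ ≡ 9 (mod 19), t ≡ 6. Hence N ≡ 11 + 17·6 = 113 (mod 323).
From N ≡ 113 (mod 323) write N = 113 + 323t. Substituting into N ≡ 3 (mod 9) gives 323t ≡ 7 (mod 9), and since 8⁻¹ ≡ 8 (mod 9), t ≡ 2. Hence N ≡ 113 + 323·2 = 759 (mod 2907).
From N ≡ 759 (mod 2907) write N = 759 + 2907t. Substituting into N ≡ 0 (mod 23) gives 2907t ≡ 0 (mod 23), and since 9⁻¹ ≡ 18 (mod 23), t ≡ 0. Hence N ≡ 759 + 2907·0 = 759 (mod 66861).
From N ≡ 759 (mod 66861) write N = 759 + 66861t. Substituting into N ≡ 49 (mod 53) gives 66861t ≡ 32 (mod 53), and since 28⁻¹ ≡ 36 (mod 53), t ≡ 39. Hence N ≡ 759 + 66861·39 = 2608338 (mod 3543633).

2608338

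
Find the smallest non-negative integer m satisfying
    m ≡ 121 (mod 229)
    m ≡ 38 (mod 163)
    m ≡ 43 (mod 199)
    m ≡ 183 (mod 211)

The moduli are pairwise coprime; N = 229·163·199·211 = 1567323403.
N/229 = 6844207; 6844207 ≡ 84 (mod 229); 84·30 ≡ 1, so inverse 30.
N/163 = 9615481; 9615481 ≡ 111 (mod 163); 111·47 ≡ 1, so inverse 47.
N/199 = 7875997; 7875997 ≡ 174 (mod 199); 174·191 ≡ 1, so inverse 191.
N/211 = 7428073; 7428073 ≡ 29 (mod 211); 29·131 ≡ 1, so inverse 131.
m ≡ 121·6844207·30 + 38·9615481·47 + 43·7875997·191 + 183·7428073·131 = 284776477866.
284776477866 mod 1567323403 = 1090941923.

1090941923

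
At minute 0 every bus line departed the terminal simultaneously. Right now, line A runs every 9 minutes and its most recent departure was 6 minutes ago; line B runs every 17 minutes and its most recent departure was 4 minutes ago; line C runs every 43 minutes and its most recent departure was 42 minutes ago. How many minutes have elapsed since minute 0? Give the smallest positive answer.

429

The moduli are pairwise coprime; N = 9·17·43 = 6579.
N/9 = 731; 731 ≡ 2 (mod 9); 2·5 ≡ 1, so inverse 5.
N/17 = 387; 387 ≡ 13 (mod 17); 13·4 ≡ 1, so inverse 4.
N/43 = 153; 153 ≡ 24 (mod 43); 24·9 ≡ 1, so inverse 9.
t ≡ 6·731·5 + 4·387·4 + 42·153·9 = 85956.
85956 mod 6579 = 429.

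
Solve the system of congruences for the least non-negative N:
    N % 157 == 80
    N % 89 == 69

Combine the congruences pairwise.
From N ≡ 80 (mod 157) write N = 80 + 157t. Substituting into N ≡ 69 (mod 89) gives 157t ≡ 78 (mod 89), and since 68⁻¹ ≡ 72 (mod 89), t ≡ 9. Hence N ≡ 80 + 157·9 = 1493 (mod 13973).

1493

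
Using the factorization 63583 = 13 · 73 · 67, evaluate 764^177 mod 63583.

Mod 13: 764 ≡ 10; by Fermat, exponent reduces to 177 mod 12 = 9; 10^9 ≡ 12 (mod 13).
Mod 73: 764 ≡ 34; by Fermat, exponent reduces to 177 mod 72 = 33; 34^33 ≡ 17 (mod 73).
Mod 67: 764 ≡ 27; by Fermat, exponent reduces to 177 mod 66 = 45; 27^45 ≡ 27 (mod 67).
Combine by CRT: x ≡ 12 (mod 13), x ≡ 17 (mod 73), x ≡ 27 (mod 67) ⇒ x ≡ 40897 (mod 63583).

40897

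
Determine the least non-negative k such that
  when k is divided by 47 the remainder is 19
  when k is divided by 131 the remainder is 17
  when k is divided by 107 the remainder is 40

286907

The moduli are pairwise coprime; N = 47·131·107 = 658799.
N/47 = 14017; 14017 ≡ 11 (mod 47); 11·30 ≡ 1, so inverse 30.
N/131 = 5029; 5029 ≡ 51 (mod 131); 51·18 ≡ 1, so inverse 18.
N/107 = 6157; 6157 ≡ 58 (mod 107); 58·24 ≡ 1, so inverse 24.
k ≡ 19·14017·30 + 17·5029·18 + 40·6157·24 = 15439284.
15439284 mod 658799 = 286907.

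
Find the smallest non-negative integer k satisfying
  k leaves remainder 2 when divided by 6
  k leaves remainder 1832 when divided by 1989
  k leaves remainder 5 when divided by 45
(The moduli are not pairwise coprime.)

Combine the congruences pairwise.
gcd(6, 1989) = 3 and 3 | (1832 − 2), so the pair is consistent; merging gives k ≡ 1832 (mod 3978), where 3978 = lcm(6, 1989).
gcd(3978, 45) = 9 and 9 | (5 − 1832), so the pair is consistent; merging gives k ≡ 5810 (mod 19890), where 19890 = lcm(3978, 45).
The solution is unique modulo lcm(6, 1989, 45) = 19890.

5810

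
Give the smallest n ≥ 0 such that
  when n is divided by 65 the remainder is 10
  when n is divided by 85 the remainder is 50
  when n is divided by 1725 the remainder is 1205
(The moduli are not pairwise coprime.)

gcd(65, 85) = 5 and 5 | (50 − 10), so the pair is consistent; merging gives n ≡ 985 (mod 1105), where 1105 = lcm(65, 85).
gcd(1105, 1725) = 5 and 5 | (1205 − 985), so the pair is consistent; merging gives n ≡ 320330 (mod 381225), where 381225 = lcm(1105, 1725).
The solution is unique modulo lcm(65, 85, 1725) = 381225.

320330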